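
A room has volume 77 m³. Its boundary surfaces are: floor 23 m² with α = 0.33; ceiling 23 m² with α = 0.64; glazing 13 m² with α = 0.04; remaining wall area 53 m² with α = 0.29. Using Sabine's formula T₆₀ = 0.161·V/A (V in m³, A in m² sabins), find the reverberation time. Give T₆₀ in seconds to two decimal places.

0.32 s

Summing Sᵢαᵢ: 23·0.33 + 23·0.64 + 13·0.04 + 53·0.29 = 38.20 m².
T₆₀ = 0.161 × 77 / 38.20 = 0.325 s.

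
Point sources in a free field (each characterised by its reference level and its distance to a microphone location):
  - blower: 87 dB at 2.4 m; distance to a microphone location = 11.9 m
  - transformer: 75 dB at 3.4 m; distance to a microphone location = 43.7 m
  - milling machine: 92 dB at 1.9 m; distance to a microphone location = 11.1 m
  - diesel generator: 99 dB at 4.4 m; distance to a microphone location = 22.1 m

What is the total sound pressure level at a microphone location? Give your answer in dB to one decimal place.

First find each source's level at the receiver (point-source: −20·log₁₀(r/r_ref)), then combine on an intensity basis.
blower: 87 − 20·log₁₀(11.9/2.4) = 87 − 13.91 = 73.09 dB.
transformer: 75 − 20·log₁₀(43.7/3.4) = 75 − 22.18 = 52.82 dB.
milling machine: 92 − 20·log₁₀(11.1/1.9) = 92 − 15.33 = 76.67 dB.
diesel generator: 99 − 20·log₁₀(22.1/4.4) = 99 − 14.02 = 84.98 dB.
Σ 10^(L/10) = 3.819e+08 → L_total = 10·log₁₀(3.819e+08) = 85.82 dB.

85.8 dB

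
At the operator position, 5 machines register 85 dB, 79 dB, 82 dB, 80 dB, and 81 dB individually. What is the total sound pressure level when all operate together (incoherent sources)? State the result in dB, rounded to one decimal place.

Incoherent sources combine by intensity addition: L_total = 10·log₁₀(Σ 10^(L_i/10)).
Σ 10^(L/10) = 10^(85/10) + 10^(79/10) + 10^(82/10) + 10^(80/10) + 10^(81/10) = 7.800e+08.
L_total = 10·log₁₀(7.800e+08) = 88.92 dB.

88.9 dB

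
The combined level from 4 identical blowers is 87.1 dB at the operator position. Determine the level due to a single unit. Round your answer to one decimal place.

81.1 dB

For N identical incoherent sources L_total = L₁ + 10·log₁₀ N, so L₁ = 87.1 − 10·log₁₀(4) = 87.1 − 6.021.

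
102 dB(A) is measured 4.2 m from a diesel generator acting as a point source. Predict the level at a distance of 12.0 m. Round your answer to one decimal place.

92.9 dB(A)

Spherical spreading from a point source gives a 20·log₁₀(r₂/r₁) drop.
L₂ = 102 − 20·log₁₀(12.0/4.2) = 102 − 9.119 = 92.88 dB(A).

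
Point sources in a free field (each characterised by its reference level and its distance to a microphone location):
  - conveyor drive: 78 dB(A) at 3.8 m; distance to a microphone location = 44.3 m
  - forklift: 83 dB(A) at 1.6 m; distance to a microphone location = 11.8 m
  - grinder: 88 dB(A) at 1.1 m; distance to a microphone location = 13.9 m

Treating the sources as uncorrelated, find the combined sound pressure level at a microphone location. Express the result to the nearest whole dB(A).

Propagate each source to the receiver with L = L_ref − 20·log₁₀(r/r_ref), then add intensities.
conveyor drive: 78 − 20·log₁₀(44.3/3.8) = 78 − 21.33 = 56.67 dB(A).
forklift: 83 − 20·log₁₀(11.8/1.6) = 83 − 17.36 = 65.64 dB(A).
grinder: 88 − 20·log₁₀(13.9/1.1) = 88 − 22.03 = 65.97 dB(A).
Σ 10^(L/10) = 8.084e+06 → L_total = 10·log₁₀(8.084e+06) = 69.08 dB(A).

69 dB(A)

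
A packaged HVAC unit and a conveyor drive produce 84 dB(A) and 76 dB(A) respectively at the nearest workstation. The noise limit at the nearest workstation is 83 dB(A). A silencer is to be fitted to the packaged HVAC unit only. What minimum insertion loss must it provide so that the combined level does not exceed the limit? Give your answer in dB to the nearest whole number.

2 dB

The untreated sources together contribute 10^(76/10) = 3.981e+07, i.e. 76.00 dB(A).
To meet 83 dB(A) overall, the treated packaged HVAC unit may contribute at most 10^(83/10) − 3.981e+07 = 1.597e+08, i.e. 82.03 dB(A).
So the packaged HVAC unit must be reduced from 84 to 82.03 dB(A): IL = 1.97 dB.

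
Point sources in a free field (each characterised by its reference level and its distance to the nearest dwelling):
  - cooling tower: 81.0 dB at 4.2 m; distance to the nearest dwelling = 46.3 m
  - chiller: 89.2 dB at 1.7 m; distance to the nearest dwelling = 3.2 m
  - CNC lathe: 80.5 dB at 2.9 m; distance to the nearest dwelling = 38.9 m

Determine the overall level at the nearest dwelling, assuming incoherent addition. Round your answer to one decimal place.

Apply inverse-square spreading to bring every level to the receiver, then sum 10^(L/10).
cooling tower: 81.0 − 20·log₁₀(46.3/4.2) = 81.0 − 20.85 = 60.15 dB.
chiller: 89.2 − 20·log₁₀(3.2/1.7) = 89.2 − 5.49 = 83.71 dB.
CNC lathe: 80.5 − 20·log₁₀(38.9/2.9) = 80.5 − 22.55 = 57.95 dB.
Σ 10^(L/10) = 2.364e+08 → L_total = 10·log₁₀(2.364e+08) = 83.74 dB.

83.7 dB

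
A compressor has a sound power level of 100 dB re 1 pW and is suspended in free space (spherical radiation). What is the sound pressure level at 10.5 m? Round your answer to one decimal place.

L_p = L_w − 10·log₁₀(4π·r²) with r = 10.5 m.
4π·r² = 1385 m², 10·log₁₀ of that is 31.416 dB.
L_p = 100 − 31.416 = 68.58 dB.

68.6 dB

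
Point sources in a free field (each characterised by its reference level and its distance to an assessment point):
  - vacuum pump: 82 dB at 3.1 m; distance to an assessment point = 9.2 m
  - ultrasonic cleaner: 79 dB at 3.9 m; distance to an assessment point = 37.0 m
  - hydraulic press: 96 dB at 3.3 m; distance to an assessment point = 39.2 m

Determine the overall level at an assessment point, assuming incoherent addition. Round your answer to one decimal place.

First find each source's level at the receiver (point-source: −20·log₁₀(r/r_ref)), then combine on an intensity basis.
vacuum pump: 82 − 20·log₁₀(9.2/3.1) = 82 − 9.45 = 72.55 dB.
ultrasonic cleaner: 79 − 20·log₁₀(37.0/3.9) = 79 − 19.54 = 59.46 dB.
hydraulic press: 96 − 20·log₁₀(39.2/3.3) = 96 − 21.50 = 74.50 dB.
Σ 10^(L/10) = 4.709e+07 → L_total = 10·log₁₀(4.709e+07) = 76.73 dB.

76.7 dB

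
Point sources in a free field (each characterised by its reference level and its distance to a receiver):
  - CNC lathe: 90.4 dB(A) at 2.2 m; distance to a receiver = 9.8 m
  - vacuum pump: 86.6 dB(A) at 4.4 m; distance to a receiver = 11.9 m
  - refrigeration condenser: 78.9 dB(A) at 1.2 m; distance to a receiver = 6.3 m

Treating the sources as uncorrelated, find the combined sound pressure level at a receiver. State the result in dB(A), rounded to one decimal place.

Propagate each source to the receiver with L = L_ref − 20·log₁₀(r/r_ref), then add intensities.
CNC lathe: 90.4 − 20·log₁₀(9.8/2.2) = 90.4 − 12.98 = 77.42 dB(A).
vacuum pump: 86.6 − 20·log₁₀(11.9/4.4) = 86.6 − 8.64 = 77.96 dB(A).
refrigeration condenser: 78.9 − 20·log₁₀(6.3/1.2) = 78.9 − 14.40 = 64.50 dB(A).
Σ 10^(L/10) = 1.206e+08 → L_total = 10·log₁₀(1.206e+08) = 80.81 dB(A).

80.8 dB(A)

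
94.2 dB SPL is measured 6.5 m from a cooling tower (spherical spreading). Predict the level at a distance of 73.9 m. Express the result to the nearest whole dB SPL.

Spherical spreading from a point source gives a 20·log₁₀(r₂/r₁) drop.
L₂ = 94.2 − 20·log₁₀(73.9/6.5) = 94.2 − 21.115 = 73.09 dB SPL.

73 dB SPL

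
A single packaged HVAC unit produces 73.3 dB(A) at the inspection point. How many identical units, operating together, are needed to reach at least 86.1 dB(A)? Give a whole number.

20

N identical sources give L₁ + 10·log₁₀ N, so require 10·log₁₀ N ≥ 86.1 − 73.3 = 12.8 dB.
N ≥ 10^(12.8/10) = 19.055, so N = 20.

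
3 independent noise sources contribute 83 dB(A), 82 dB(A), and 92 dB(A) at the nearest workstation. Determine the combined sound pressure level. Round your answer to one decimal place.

For uncorrelated sources the intensities add, so convert each level to linear form, sum, and take 10·log₁₀ of the total.
Σ 10^(L/10) = 10^(83/10) + 10^(82/10) + 10^(92/10) = 1.943e+09.
L_total = 10·log₁₀(1.943e+09) = 92.88 dB(A).

92.9 dB(A)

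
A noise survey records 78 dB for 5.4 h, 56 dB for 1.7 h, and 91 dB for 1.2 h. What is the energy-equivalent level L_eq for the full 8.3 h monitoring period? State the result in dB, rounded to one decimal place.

83.5 dB

Weight each interval's intensity by its duration and average over T = 8.3 h:
Σ tᵢ·10^(Lᵢ/10) = 5.4·10^(78/10) + 1.7·10^(56/10) + 1.2·10^(91/10) = 1.852e+09.
L_eq = 10·log₁₀(1.852e+09/8.3) = 83.49 dB.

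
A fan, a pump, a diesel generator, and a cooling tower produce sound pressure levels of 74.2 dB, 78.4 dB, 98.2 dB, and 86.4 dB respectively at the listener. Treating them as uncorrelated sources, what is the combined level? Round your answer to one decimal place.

98.5 dB

Incoherent sources combine by intensity addition: L_total = 10·log₁₀(Σ 10^(L_i/10)).
Σ 10^(L/10) = 10^(74.2/10) + 10^(78.4/10) + 10^(98.2/10) + 10^(86.4/10) = 7.139e+09.
L_total = 10·log₁₀(7.139e+09) = 98.54 dB.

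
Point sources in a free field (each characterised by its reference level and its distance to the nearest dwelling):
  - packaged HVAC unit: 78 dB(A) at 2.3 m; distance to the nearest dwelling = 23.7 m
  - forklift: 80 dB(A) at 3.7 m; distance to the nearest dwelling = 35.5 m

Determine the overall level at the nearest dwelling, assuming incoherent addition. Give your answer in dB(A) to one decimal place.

62.3 dB(A)

Propagate each source to the receiver with L = L_ref − 20·log₁₀(r/r_ref), then add intensities.
packaged HVAC unit: 78 − 20·log₁₀(23.7/2.3) = 78 − 20.26 = 57.74 dB(A).
forklift: 80 − 20·log₁₀(35.5/3.7) = 80 − 19.64 = 60.36 dB(A).
Σ 10^(L/10) = 1.681e+06 → L_total = 10·log₁₀(1.681e+06) = 62.25 dB(A).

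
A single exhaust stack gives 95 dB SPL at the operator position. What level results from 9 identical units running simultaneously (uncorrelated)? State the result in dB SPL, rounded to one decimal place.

104.5 dB SPL

With 9 equal, uncorrelated contributions the intensity is 9× that of one unit, giving a rise of 10·log₁₀ 9.
L_total = 95 + 10·log₁₀(9) = 95 + 9.542 = 104.54 dB SPL.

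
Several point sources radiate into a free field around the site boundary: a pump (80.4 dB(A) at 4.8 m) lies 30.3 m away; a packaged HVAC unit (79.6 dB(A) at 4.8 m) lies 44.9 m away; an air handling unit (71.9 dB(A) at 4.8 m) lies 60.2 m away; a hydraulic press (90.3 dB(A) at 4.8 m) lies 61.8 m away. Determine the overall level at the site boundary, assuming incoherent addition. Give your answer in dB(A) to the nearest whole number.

First find each source's level at the receiver (point-source: −20·log₁₀(r/r_ref)), then combine on an intensity basis.
pump: 80.4 − 20·log₁₀(30.3/4.8) = 80.4 − 16.00 = 64.40 dB(A).
packaged HVAC unit: 79.6 − 20·log₁₀(44.9/4.8) = 79.6 − 19.42 = 60.18 dB(A).
air handling unit: 71.9 − 20·log₁₀(60.2/4.8) = 71.9 − 21.97 = 49.93 dB(A).
hydraulic press: 90.3 − 20·log₁₀(61.8/4.8) = 90.3 − 22.19 = 68.11 dB(A).
Σ 10^(L/10) = 1.036e+07 → L_total = 10·log₁₀(1.036e+07) = 70.15 dB(A).

70 dB(A)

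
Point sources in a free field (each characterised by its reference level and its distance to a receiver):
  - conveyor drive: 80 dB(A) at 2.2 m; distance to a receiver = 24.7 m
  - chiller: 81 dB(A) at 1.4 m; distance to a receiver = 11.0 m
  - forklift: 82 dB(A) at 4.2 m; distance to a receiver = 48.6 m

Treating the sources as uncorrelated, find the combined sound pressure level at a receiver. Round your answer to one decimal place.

Propagate each source to the receiver with L = L_ref − 20·log₁₀(r/r_ref), then add intensities.
conveyor drive: 80 − 20·log₁₀(24.7/2.2) = 80 − 21.01 = 58.99 dB(A).
chiller: 81 − 20·log₁₀(11.0/1.4) = 81 − 17.91 = 63.09 dB(A).
forklift: 82 − 20·log₁₀(48.6/4.2) = 82 − 21.27 = 60.73 dB(A).
Σ 10^(L/10) = 4.016e+06 → L_total = 10·log₁₀(4.016e+06) = 66.04 dB(A).

66.0 dB(A)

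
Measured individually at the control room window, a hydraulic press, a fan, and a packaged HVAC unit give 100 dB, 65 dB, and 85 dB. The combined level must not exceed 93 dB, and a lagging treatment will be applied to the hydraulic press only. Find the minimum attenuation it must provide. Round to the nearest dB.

8 dB

Everything except the hydraulic press sums to 10^(65/10) + 10^(85/10) = 3.194e+08 in linear terms, 85.04 dB.
The limit corresponds to 10^(93/10) = 1.995e+09; subtracting the fixed part leaves 1.676e+09 for the hydraulic press, i.e. 92.24 dB.
So the hydraulic press must be reduced from 100 to 92.24 dB: IL = 7.76 dB.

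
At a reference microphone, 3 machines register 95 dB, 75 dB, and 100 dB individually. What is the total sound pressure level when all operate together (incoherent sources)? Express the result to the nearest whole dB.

Incoherent sources combine by intensity addition: L_total = 10·log₁₀(Σ 10^(L_i/10)).
Σ 10^(L/10) = 10^(95/10) + 10^(75/10) + 10^(100/10) = 1.319e+10.
L_total = 10·log₁₀(1.319e+10) = 101.20 dB.

101 dB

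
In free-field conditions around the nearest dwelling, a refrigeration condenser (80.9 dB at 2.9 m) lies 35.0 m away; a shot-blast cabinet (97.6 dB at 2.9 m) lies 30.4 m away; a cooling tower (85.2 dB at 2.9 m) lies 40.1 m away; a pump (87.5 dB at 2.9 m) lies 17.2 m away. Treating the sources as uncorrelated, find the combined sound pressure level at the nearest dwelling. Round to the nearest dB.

79 dB

Propagate each source to the receiver with L = L_ref − 20·log₁₀(r/r_ref), then add intensities.
refrigeration condenser: 80.9 − 20·log₁₀(35.0/2.9) = 80.9 − 21.63 = 59.27 dB.
shot-blast cabinet: 97.6 − 20·log₁₀(30.4/2.9) = 97.6 − 20.41 = 77.19 dB.
cooling tower: 85.2 − 20·log₁₀(40.1/2.9) = 85.2 − 22.81 = 62.39 dB.
pump: 87.5 − 20·log₁₀(17.2/2.9) = 87.5 − 15.46 = 72.04 dB.
Σ 10^(L/10) = 7.093e+07 → L_total = 10·log₁₀(7.093e+07) = 78.51 dB.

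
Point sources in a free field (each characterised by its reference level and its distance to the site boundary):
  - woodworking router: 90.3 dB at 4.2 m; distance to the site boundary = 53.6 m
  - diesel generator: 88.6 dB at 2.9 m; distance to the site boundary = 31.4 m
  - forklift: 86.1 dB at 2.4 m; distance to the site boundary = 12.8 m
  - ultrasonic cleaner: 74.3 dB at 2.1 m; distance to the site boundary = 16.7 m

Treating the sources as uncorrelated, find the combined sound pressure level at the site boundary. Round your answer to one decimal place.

Apply inverse-square spreading to bring every level to the receiver, then sum 10^(L/10).
woodworking router: 90.3 − 20·log₁₀(53.6/4.2) = 90.3 − 22.12 = 68.18 dB.
diesel generator: 88.6 − 20·log₁₀(31.4/2.9) = 88.6 − 20.69 = 67.91 dB.
forklift: 86.1 − 20·log₁₀(12.8/2.4) = 86.1 − 14.54 = 71.56 dB.
ultrasonic cleaner: 74.3 − 20·log₁₀(16.7/2.1) = 74.3 − 18.01 = 56.29 dB.
Σ 10^(L/10) = 2.751e+07 → L_total = 10·log₁₀(2.751e+07) = 74.39 dB.

74.4 dB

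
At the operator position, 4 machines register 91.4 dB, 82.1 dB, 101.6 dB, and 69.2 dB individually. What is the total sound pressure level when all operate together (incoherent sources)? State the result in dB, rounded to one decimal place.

Incoherent sources combine by intensity addition: L_total = 10·log₁₀(Σ 10^(L_i/10)).
Σ 10^(L/10) = 10^(91.4/10) + 10^(82.1/10) + 10^(101.6/10) + 10^(69.2/10) = 1.601e+10.
L_total = 10·log₁₀(1.601e+10) = 102.04 dB.

102.0 dB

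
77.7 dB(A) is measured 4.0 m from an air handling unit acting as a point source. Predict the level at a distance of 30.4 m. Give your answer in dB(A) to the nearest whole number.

Spherical spreading from a point source gives a 20·log₁₀(r₂/r₁) drop.
L₂ = 77.7 − 20·log₁₀(30.4/4.0) = 77.7 − 17.616 = 60.08 dB(A).

60 dB(A)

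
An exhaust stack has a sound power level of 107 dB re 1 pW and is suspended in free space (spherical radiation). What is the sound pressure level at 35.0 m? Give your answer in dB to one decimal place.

65.1 dB

The power spreads over a sphere of area 4π·r², so L_p = L_w − 10·log₁₀(4π·r²).
4π·r² = 1.539e+04 m², 10·log₁₀ of that is 41.873 dB.
L_p = 107 − 41.873 = 65.13 dB.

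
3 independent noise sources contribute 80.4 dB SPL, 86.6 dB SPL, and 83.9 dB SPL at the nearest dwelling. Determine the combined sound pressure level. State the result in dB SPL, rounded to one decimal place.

For uncorrelated sources the intensities add, so convert each level to linear form, sum, and take 10·log₁₀ of the total.
Σ 10^(L/10) = 10^(80.4/10) + 10^(86.6/10) + 10^(83.9/10) = 8.122e+08.
L_total = 10·log₁₀(8.122e+08) = 89.10 dB SPL.

89.1 dB SPL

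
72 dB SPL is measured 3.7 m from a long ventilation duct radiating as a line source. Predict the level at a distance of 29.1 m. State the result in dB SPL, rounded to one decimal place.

63.0 dB SPL

Line-source attenuation: ΔL = 10·log₁₀(r₂/r₁) = 10·log₁₀(29.1/3.7) = 8.957 dB.
L₂ = 72 − 10·log₁₀(29.1/3.7) = 72 − 8.957 = 63.04 dB SPL.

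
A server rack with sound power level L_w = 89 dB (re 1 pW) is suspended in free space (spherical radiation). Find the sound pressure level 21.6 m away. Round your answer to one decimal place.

51.3 dB

The power spreads over a sphere of area 4π·r², so L_p = L_w − 10·log₁₀(4π·r²).
4π·r² = 5863 m², 10·log₁₀ of that is 37.681 dB.
L_p = 89 − 37.681 = 51.32 dB.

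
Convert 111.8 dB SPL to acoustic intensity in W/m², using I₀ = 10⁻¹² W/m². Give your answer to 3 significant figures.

0.151 W/m²

I = I₀·10^(L/10) = 10⁻¹² × 10^(111.8/10) = 10^(-0.820).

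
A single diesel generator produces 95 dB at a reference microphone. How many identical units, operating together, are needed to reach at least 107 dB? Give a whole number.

Need L₁ + 10·log₁₀ N ≥ 107, i.e. log₁₀ N ≥ 1.20.
N ≥ 10^(12.0/10) = 15.849, so N = 16.

16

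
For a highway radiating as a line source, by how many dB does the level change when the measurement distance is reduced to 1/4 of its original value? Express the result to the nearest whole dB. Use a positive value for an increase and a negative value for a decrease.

+6 dB

Line-source spreading: ΔL = −10·log₁₀(r₂/r₁).
ΔL = −10·log₁₀(0.25) = +6.02 dB.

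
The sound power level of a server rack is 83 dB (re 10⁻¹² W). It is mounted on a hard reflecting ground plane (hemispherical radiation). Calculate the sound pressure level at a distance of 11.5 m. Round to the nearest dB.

54 dB

Free-field hemispherical radiation: L_p = L_w − 10·log₁₀(2π·r²), r = 11.5 m.
2π·r² = 831 m², 10·log₁₀ of that is 29.196 dB.
L_p = 83 − 29.196 = 53.80 dB.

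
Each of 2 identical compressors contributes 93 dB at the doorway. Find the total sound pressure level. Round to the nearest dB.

L_total = L₁ + 10·log₁₀ N for N identical incoherent sources.
L_total = 93 + 10·log₁₀(2) = 93 + 3.010 = 96.01 dB.

96 dB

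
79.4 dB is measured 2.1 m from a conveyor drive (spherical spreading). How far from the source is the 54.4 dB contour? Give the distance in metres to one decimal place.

37.3 m

The 25.0 dB drop corresponds to a distance ratio of 10^(25.0/20) for a point source.
r₂ = 2.1·10^((79.4−54.4)/20) = 2.1·10^(25.0/20) = 37.34 m.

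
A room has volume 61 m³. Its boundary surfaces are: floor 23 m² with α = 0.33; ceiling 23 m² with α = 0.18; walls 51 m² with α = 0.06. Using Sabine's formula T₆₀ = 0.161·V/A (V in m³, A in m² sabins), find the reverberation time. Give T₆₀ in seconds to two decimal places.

A = Σ Sᵢαᵢ = 23·0.33 + 23·0.18 + 51·0.06 = 14.79 m².
T₆₀ = 0.161 × 61 / 14.79 = 0.664 s.

0.66 s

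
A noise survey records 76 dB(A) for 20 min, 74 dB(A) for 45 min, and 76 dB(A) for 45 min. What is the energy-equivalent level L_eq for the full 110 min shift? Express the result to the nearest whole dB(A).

Weight each interval's intensity by its duration and average over T = 110 min:
Σ tᵢ·10^(Lᵢ/10) = 20·10^(76/10) + 45·10^(74/10) + 45·10^(76/10) = 3.718e+09.
L_eq = 10·log₁₀(3.718e+09/110) = 75.29 dB(A).

75 dB(A)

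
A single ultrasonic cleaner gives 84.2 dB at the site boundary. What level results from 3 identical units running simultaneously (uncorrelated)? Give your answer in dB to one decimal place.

89.0 dB

L_total = L₁ + 10·log₁₀ N for N identical incoherent sources.
L_total = 84.2 + 10·log₁₀(3) = 84.2 + 4.771 = 88.97 dB.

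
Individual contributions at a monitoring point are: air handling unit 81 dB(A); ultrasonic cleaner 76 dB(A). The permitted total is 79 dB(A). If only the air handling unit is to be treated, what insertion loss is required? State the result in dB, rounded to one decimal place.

5.0 dB

The untreated sources together contribute 10^(76/10) = 3.981e+07, i.e. 76.00 dB(A).
The limit corresponds to 10^(79/10) = 7.943e+07; subtracting the fixed part leaves 3.962e+07 for the air handling unit, i.e. 75.98 dB(A).
Required insertion loss = 81 − 75.98 = 5.02 dB.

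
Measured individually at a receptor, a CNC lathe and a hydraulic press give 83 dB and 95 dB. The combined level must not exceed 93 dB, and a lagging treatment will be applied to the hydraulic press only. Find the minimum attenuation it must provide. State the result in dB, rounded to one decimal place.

Fixed contribution from the other source: Σ 10^(L/10) = 10^(83/10) = 1.995e+08 (83.00 dB).
The limit corresponds to 10^(93/10) = 1.995e+09; subtracting the fixed part leaves 1.796e+09 for the hydraulic press, i.e. 92.54 dB.
Required insertion loss = 95 − 92.54 = 2.46 dB.

2.5 dB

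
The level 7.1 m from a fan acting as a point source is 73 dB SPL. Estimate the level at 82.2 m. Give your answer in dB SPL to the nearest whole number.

52 dB SPL

For a point source, L₂ = L₁ − 20·log₁₀(r₂/r₁).
L₂ = 73 − 20·log₁₀(82.2/7.1) = 73 − 21.272 = 51.73 dB SPL.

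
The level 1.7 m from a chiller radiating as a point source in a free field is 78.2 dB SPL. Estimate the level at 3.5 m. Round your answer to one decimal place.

71.9 dB SPL

Spherical spreading from a point source gives a 20·log₁₀(r₂/r₁) drop.
L₂ = 78.2 − 20·log₁₀(3.5/1.7) = 78.2 − 6.272 = 71.93 dB SPL.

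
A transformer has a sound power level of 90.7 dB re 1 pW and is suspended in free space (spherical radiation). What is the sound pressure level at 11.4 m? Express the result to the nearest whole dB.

L_p = L_w − 10·log₁₀(4π·r²) with r = 11.4 m.
4π·r² = 1633 m², 10·log₁₀ of that is 32.130 dB.
L_p = 90.7 − 32.130 = 58.57 dB.

59 dB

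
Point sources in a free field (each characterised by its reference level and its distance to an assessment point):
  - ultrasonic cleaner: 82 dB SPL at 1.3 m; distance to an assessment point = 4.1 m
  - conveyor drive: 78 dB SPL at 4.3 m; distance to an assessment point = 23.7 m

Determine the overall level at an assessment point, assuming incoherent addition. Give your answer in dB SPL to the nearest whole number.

Propagate each source to the receiver with L = L_ref − 20·log₁₀(r/r_ref), then add intensities.
ultrasonic cleaner: 82 − 20·log₁₀(4.1/1.3) = 82 − 9.98 = 72.02 dB SPL.
conveyor drive: 78 − 20·log₁₀(23.7/4.3) = 78 − 14.83 = 63.17 dB SPL.
Σ 10^(L/10) = 1.801e+07 → L_total = 10·log₁₀(1.801e+07) = 72.56 dB SPL.

73 dB SPL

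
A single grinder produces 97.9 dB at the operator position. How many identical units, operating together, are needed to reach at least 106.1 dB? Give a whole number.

Need L₁ + 10·log₁₀ N ≥ 106.1, i.e. log₁₀ N ≥ 0.82.
N ≥ 10^(8.2/10) = 6.607, so N = 7.

7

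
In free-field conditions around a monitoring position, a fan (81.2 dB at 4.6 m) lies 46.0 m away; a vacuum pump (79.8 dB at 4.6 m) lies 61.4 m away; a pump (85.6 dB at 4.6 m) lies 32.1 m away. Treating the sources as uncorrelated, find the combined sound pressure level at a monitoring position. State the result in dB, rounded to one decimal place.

First find each source's level at the receiver (point-source: −20·log₁₀(r/r_ref)), then combine on an intensity basis.
fan: 81.2 − 20·log₁₀(46.0/4.6) = 81.2 − 20.00 = 61.20 dB.
vacuum pump: 79.8 − 20·log₁₀(61.4/4.6) = 79.8 − 22.51 = 57.29 dB.
pump: 85.6 − 20·log₁₀(32.1/4.6) = 85.6 − 16.87 = 68.73 dB.
Σ 10^(L/10) = 9.310e+06 → L_total = 10·log₁₀(9.310e+06) = 69.69 dB.

69.7 dB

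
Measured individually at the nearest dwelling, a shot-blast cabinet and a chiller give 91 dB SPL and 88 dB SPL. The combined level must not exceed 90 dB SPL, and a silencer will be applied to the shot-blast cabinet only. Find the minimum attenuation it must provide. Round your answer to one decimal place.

The untreated sources together contribute 10^(88/10) = 6.310e+08, i.e. 88.00 dB SPL.
To meet 90 dB SPL overall, the treated shot-blast cabinet may contribute at most 10^(90/10) − 6.310e+08 = 3.690e+08, i.e. 85.67 dB SPL.
Required insertion loss = 91 − 85.67 = 5.33 dB.

5.3 dB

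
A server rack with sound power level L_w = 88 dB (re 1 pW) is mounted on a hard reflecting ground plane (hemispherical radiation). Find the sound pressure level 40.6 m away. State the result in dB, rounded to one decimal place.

47.8 dB

The power spreads over a hemisphere of area 2π·r², so L_p = L_w − 10·log₁₀(2π·r²).
2π·r² = 1.036e+04 m², 10·log₁₀ of that is 40.152 dB.
L_p = 88 − 40.152 = 47.85 dB.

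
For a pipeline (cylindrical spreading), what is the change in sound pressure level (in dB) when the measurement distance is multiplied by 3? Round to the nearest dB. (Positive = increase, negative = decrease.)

-5 dB

With cylindrical spreading the level changes by −10·log₁₀(r₂/r₁).
ΔL = −10·log₁₀(3) = -4.77 dB.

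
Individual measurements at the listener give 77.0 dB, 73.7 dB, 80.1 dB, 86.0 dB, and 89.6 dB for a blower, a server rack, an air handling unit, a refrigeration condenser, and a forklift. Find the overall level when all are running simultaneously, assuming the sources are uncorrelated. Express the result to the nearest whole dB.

For uncorrelated sources the intensities add, so convert each level to linear form, sum, and take 10·log₁₀ of the total.
Σ 10^(L/10) = 10^(77.0/10) + 10^(73.7/10) + 10^(80.1/10) + 10^(86.0/10) + 10^(89.6/10) = 1.486e+09.
L_total = 10·log₁₀(1.486e+09) = 91.72 dB.

92 dB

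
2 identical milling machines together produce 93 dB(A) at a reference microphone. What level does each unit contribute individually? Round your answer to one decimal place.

90.0 dB(A)

2 equal contributions raise the level by 10·log₁₀ 2 = 3.010 dB, so each unit alone gives 93 − 3.010.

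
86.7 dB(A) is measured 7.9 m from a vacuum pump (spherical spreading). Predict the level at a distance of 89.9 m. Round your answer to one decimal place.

65.6 dB(A)

Point-source attenuation: ΔL = 20·log₁₀(r₂/r₁) = 20·log₁₀(89.9/7.9) = 21.123 dB.
L₂ = 86.7 − 20·log₁₀(89.9/7.9) = 86.7 − 21.123 = 65.58 dB(A).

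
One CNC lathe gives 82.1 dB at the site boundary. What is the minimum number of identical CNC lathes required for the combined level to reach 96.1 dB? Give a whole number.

26

N identical sources give L₁ + 10·log₁₀ N, so require 10·log₁₀ N ≥ 96.1 − 82.1 = 14.0 dB.
N ≥ 10^(14.0/10) = 25.119, so N = 26.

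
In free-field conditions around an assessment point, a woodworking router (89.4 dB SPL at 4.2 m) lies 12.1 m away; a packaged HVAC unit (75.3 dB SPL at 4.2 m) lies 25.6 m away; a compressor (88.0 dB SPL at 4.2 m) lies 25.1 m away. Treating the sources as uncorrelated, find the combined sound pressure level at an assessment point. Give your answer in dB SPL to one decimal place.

First find each source's level at the receiver (point-source: −20·log₁₀(r/r_ref)), then combine on an intensity basis.
woodworking router: 89.4 − 20·log₁₀(12.1/4.2) = 89.4 − 9.19 = 80.21 dB SPL.
packaged HVAC unit: 75.3 − 20·log₁₀(25.6/4.2) = 75.3 − 15.70 = 59.60 dB SPL.
compressor: 88.0 − 20·log₁₀(25.1/4.2) = 88.0 − 15.53 = 72.47 dB SPL.
Σ 10^(L/10) = 1.235e+08 → L_total = 10·log₁₀(1.235e+08) = 80.92 dB SPL.

80.9 dB SPL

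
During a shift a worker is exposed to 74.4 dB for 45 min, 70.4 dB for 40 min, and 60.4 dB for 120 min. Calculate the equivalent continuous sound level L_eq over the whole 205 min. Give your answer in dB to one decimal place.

The energy average is taken in the linear domain: L_eq = 10·log₁₀[(Σ tᵢ·10^(Lᵢ/10))/T], T = 205 min.
Σ tᵢ·10^(Lᵢ/10) = 45·10^(74.4/10) + 40·10^(70.4/10) + 120·10^(60.4/10) = 1.810e+09.
L_eq = 10·log₁₀(1.810e+09/205) = 69.46 dB.

69.5 dB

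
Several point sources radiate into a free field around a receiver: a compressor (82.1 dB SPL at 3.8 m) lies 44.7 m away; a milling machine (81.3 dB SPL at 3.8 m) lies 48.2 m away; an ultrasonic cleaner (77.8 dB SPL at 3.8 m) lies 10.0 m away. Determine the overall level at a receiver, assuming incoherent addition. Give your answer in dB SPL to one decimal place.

70.3 dB SPL

Propagate each source to the receiver with L = L_ref − 20·log₁₀(r/r_ref), then add intensities.
compressor: 82.1 − 20·log₁₀(44.7/3.8) = 82.1 − 21.41 = 60.69 dB SPL.
milling machine: 81.3 − 20·log₁₀(48.2/3.8) = 81.3 − 22.07 = 59.23 dB SPL.
ultrasonic cleaner: 77.8 − 20·log₁₀(10.0/3.8) = 77.8 − 8.40 = 69.40 dB SPL.
Σ 10^(L/10) = 1.071e+07 → L_total = 10·log₁₀(1.071e+07) = 70.30 dB SPL.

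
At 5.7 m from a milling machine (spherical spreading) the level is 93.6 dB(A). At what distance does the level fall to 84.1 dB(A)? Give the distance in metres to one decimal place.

17.0 m

The 9.5 dB drop corresponds to a distance ratio of 10^(9.5/20) for a point source.
r₂ = 5.7·10^((93.6−84.1)/20) = 5.7·10^(9.5/20) = 17.02 m.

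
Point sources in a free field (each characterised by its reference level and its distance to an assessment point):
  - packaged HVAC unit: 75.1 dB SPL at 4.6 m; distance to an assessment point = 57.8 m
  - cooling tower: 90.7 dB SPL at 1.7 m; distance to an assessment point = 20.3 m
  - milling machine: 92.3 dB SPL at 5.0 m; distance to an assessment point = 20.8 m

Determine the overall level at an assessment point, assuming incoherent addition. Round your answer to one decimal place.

80.3 dB SPL

Apply inverse-square spreading to bring every level to the receiver, then sum 10^(L/10).
packaged HVAC unit: 75.1 − 20·log₁₀(57.8/4.6) = 75.1 − 21.98 = 53.12 dB SPL.
cooling tower: 90.7 − 20·log₁₀(20.3/1.7) = 90.7 − 21.54 = 69.16 dB SPL.
milling machine: 92.3 − 20·log₁₀(20.8/5.0) = 92.3 − 12.38 = 79.92 dB SPL.
Σ 10^(L/10) = 1.066e+08 → L_total = 10·log₁₀(1.066e+08) = 80.28 dB SPL.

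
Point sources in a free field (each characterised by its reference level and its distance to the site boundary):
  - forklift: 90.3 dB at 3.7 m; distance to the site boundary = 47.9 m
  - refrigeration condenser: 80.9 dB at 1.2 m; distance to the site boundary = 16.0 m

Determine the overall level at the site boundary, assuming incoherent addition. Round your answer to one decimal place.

Apply inverse-square spreading to bring every level to the receiver, then sum 10^(L/10).
forklift: 90.3 − 20·log₁₀(47.9/3.7) = 90.3 − 22.24 = 68.06 dB.
refrigeration condenser: 80.9 − 20·log₁₀(16.0/1.2) = 80.9 − 22.50 = 58.40 dB.
Σ 10^(L/10) = 7.085e+06 → L_total = 10·log₁₀(7.085e+06) = 68.50 dB.

68.5 dB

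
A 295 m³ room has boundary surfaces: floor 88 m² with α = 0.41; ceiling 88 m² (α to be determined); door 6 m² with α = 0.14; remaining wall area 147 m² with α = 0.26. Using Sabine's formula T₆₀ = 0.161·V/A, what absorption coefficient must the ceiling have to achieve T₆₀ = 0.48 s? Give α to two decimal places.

0.27

From T₆₀ = 0.161·V/A, the target T₆₀ = 0.48 s needs A = 0.161·295/0.48 = 98.95 m².
Absorption from the other surfaces = 88·0.41 + 6·0.14 + 147·0.26 = 75.14 m², so the ceiling must supply 23.81 m² over 88 m².
α = 23.81/88 = 0.271.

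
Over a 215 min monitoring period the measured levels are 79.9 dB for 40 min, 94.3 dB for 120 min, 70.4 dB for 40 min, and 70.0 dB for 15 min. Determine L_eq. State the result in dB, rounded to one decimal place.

91.8 dB

Weight each interval's intensity by its duration and average over T = 215 min:
Σ tᵢ·10^(Lᵢ/10) = 40·10^(79.9/10) + 120·10^(94.3/10) + 40·10^(70.4/10) + 15·10^(70.0/10) = 3.275e+11.
L_eq = 10·log₁₀(3.275e+11/215) = 91.83 dB.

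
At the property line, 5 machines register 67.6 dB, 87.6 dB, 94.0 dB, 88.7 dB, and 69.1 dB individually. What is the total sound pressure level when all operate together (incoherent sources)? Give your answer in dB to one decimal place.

95.8 dB

Incoherent sources combine by intensity addition: L_total = 10·log₁₀(Σ 10^(L_i/10)).
Σ 10^(L/10) = 10^(67.6/10) + 10^(87.6/10) + 10^(94.0/10) + 10^(88.7/10) + 10^(69.1/10) = 3.843e+09.
L_total = 10·log₁₀(3.843e+09) = 95.85 dB.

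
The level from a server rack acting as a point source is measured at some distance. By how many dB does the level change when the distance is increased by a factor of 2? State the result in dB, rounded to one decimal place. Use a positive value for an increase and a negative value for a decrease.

A point source loses 6 dB per doubling of distance; generally ΔL = −20·log₁₀(r₂/r₁).
ΔL = −20·log₁₀(2) = -6.02 dB.

-6.0 dB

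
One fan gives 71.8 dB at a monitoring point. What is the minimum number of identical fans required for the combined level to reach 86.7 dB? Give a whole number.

Need L₁ + 10·log₁₀ N ≥ 86.7, i.e. log₁₀ N ≥ 1.49.
N ≥ 10^(14.9/10) = 30.903, so N = 31.

31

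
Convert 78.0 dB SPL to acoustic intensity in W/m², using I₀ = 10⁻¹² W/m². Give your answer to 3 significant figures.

6.31e-05 W/m²

L = 10·log₁₀(I/I₀) ⇒ I = I₀·10^(L/10) = 10⁻¹² × 10^7.80.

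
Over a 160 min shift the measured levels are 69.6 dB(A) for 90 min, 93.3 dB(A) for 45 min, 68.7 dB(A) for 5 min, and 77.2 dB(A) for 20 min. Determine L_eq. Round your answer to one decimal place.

87.9 dB(A)

Weight each interval's intensity by its duration and average over T = 160 min:
Σ tᵢ·10^(Lᵢ/10) = 90·10^(69.6/10) + 45·10^(93.3/10) + 5·10^(68.7/10) + 20·10^(77.2/10) = 9.812e+10.
L_eq = 10·log₁₀(9.812e+10/160) = 87.88 dB(A).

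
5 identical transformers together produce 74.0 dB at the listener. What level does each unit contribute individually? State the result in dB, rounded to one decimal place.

67.0 dB

5 equal contributions raise the level by 10·log₁₀ 5 = 6.990 dB, so each unit alone gives 74.0 − 6.990.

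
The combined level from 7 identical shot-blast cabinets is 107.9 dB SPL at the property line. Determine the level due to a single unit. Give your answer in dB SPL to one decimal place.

99.4 dB SPL

For N identical incoherent sources L_total = L₁ + 10·log₁₀ N, so L₁ = 107.9 − 10·log₁₀(7) = 107.9 − 8.451.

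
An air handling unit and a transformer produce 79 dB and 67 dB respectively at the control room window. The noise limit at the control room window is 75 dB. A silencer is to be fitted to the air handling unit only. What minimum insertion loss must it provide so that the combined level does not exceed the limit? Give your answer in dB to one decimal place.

Fixed contribution from the other source: Σ 10^(L/10) = 10^(67/10) = 5.012e+06 (67.00 dB).
The limit corresponds to 10^(75/10) = 3.162e+07; subtracting the fixed part leaves 2.661e+07 for the air handling unit, i.e. 74.25 dB.
Required insertion loss = 79 − 74.25 = 4.75 dB.

4.7 dB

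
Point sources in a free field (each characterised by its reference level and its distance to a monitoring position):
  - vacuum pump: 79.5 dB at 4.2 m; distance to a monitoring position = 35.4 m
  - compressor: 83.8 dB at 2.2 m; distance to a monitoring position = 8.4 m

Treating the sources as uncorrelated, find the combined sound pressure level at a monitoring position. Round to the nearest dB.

72 dB

First find each source's level at the receiver (point-source: −20·log₁₀(r/r_ref)), then combine on an intensity basis.
vacuum pump: 79.5 − 20·log₁₀(35.4/4.2) = 79.5 − 18.52 = 60.98 dB.
compressor: 83.8 − 20·log₁₀(8.4/2.2) = 83.8 − 11.64 = 72.16 dB.
Σ 10^(L/10) = 1.771e+07 → L_total = 10·log₁₀(1.771e+07) = 72.48 dB.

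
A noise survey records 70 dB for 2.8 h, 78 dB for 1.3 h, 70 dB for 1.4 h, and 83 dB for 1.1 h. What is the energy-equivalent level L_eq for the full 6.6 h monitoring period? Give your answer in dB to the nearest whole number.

77 dB

The energy average is taken in the linear domain: L_eq = 10·log₁₀[(Σ tᵢ·10^(Lᵢ/10))/T], T = 6.6 h.
Σ tᵢ·10^(Lᵢ/10) = 2.8·10^(70/10) + 1.3·10^(78/10) + 1.4·10^(70/10) + 1.1·10^(83/10) = 3.435e+08.
L_eq = 10·log₁₀(3.435e+08/6.6) = 77.16 dB.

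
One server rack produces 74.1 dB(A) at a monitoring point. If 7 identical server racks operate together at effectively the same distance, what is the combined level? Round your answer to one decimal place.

82.6 dB(A)

L_total = L₁ + 10·log₁₀ N for N identical incoherent sources.
L_total = 74.1 + 10·log₁₀(7) = 74.1 + 8.451 = 82.55 dB(A).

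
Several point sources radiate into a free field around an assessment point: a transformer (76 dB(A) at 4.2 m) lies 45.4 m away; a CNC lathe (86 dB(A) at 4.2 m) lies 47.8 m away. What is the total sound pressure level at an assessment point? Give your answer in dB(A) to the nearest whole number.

Propagate each source to the receiver with L = L_ref − 20·log₁₀(r/r_ref), then add intensities.
transformer: 76 − 20·log₁₀(45.4/4.2) = 76 − 20.68 = 55.32 dB(A).
CNC lathe: 86 − 20·log₁₀(47.8/4.2) = 86 − 21.12 = 64.88 dB(A).
Σ 10^(L/10) = 3.414e+06 → L_total = 10·log₁₀(3.414e+06) = 65.33 dB(A).

65 dB(A)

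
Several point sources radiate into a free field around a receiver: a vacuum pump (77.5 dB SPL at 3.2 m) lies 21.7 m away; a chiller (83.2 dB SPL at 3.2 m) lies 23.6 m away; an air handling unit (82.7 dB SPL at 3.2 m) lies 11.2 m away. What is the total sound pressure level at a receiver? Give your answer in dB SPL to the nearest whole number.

73 dB SPL

Apply inverse-square spreading to bring every level to the receiver, then sum 10^(L/10).
vacuum pump: 77.5 − 20·log₁₀(21.7/3.2) = 77.5 − 16.63 = 60.87 dB SPL.
chiller: 83.2 − 20·log₁₀(23.6/3.2) = 83.2 − 17.36 = 65.84 dB SPL.
air handling unit: 82.7 − 20·log₁₀(11.2/3.2) = 82.7 − 10.88 = 71.82 dB SPL.
Σ 10^(L/10) = 2.026e+07 → L_total = 10·log₁₀(2.026e+07) = 73.07 dB SPL.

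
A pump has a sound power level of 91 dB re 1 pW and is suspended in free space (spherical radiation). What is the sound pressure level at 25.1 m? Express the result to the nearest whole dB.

L_p = L_w − 10·log₁₀(4π·r²) with r = 25.1 m.
4π·r² = 7917 m², 10·log₁₀ of that is 38.986 dB.
L_p = 91 − 38.986 = 52.01 dB.

52 dB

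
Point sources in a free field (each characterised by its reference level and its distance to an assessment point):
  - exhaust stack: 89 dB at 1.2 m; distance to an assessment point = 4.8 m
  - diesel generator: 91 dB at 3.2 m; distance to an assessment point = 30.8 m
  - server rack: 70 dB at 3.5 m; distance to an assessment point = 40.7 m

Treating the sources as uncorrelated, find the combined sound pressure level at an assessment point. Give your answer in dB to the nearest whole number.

Propagate each source to the receiver with L = L_ref − 20·log₁₀(r/r_ref), then add intensities.
exhaust stack: 89 − 20·log₁₀(4.8/1.2) = 89 − 12.04 = 76.96 dB.
diesel generator: 91 − 20·log₁₀(30.8/3.2) = 91 − 19.67 = 71.33 dB.
server rack: 70 − 20·log₁₀(40.7/3.5) = 70 − 21.31 = 48.69 dB.
Σ 10^(L/10) = 6.331e+07 → L_total = 10·log₁₀(6.331e+07) = 78.01 dB.

78 dB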